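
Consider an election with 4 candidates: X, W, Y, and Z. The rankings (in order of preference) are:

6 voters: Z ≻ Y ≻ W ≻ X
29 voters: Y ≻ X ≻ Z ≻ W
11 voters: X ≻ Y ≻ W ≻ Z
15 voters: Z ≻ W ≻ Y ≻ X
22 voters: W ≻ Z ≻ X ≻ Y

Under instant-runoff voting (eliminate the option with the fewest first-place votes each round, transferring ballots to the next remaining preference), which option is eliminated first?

Round 1: X 11, W 22, Y 29, Z 21. Eliminate X.

X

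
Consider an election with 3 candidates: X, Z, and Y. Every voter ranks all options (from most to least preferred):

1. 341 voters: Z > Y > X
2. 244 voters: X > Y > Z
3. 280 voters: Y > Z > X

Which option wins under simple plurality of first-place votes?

First-place votes: X 244, Z 341, Y 280.
Z has the most first-place votes.

Z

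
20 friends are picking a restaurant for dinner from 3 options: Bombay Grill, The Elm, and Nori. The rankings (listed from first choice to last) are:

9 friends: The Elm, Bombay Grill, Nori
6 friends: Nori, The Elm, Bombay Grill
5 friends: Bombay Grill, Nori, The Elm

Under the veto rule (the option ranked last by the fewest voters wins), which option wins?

The Elm

Last-place votes: Bombay Grill 6, The Elm 5, Nori 9.
The Elm is ranked last by the fewest voters, so The Elm wins.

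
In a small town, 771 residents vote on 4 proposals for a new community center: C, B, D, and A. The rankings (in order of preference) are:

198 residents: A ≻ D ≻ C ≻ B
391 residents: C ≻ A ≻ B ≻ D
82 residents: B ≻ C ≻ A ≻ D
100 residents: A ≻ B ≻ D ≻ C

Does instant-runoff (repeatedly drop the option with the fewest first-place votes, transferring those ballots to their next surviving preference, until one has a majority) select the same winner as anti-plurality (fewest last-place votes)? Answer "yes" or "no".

no

Instant-runoff — R1 C 391, B 82, D 0, A 298 (C winner). Winner: C.
Anti-plurality — last-place votes: C 100, B 198, D 473, A 0. Winner: A.
The two methods disagree.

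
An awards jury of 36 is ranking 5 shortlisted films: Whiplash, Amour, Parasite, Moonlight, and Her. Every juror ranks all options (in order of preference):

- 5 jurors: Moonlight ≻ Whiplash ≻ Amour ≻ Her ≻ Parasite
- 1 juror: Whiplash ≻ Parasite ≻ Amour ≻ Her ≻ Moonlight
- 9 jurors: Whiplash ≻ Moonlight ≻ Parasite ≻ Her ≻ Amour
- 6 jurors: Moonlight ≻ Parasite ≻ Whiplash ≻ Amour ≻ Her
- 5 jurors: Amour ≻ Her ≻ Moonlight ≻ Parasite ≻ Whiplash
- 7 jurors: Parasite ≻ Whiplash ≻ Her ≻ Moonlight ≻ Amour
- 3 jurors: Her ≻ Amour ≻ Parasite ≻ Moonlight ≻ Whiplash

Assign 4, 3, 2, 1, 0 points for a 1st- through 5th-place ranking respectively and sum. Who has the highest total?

Moonlight

Whiplash: 5·3 + 1·4 + 9·4 + 6·2 + 5·0 + 7·3 + 3·0 = 88
Amour: 5·2 + 1·2 + 9·0 + 6·1 + 5·4 + 7·0 + 3·3 = 47
Parasite: 5·0 + 1·3 + 9·2 + 6·3 + 5·1 + 7·4 + 3·2 = 78
Moonlight: 5·4 + 1·0 + 9·3 + 6·4 + 5·2 + 7·1 + 3·1 = 91
Her: 5·1 + 1·1 + 9·1 + 6·0 + 5·3 + 7·2 + 3·4 = 56
Moonlight has the highest Borda score (91).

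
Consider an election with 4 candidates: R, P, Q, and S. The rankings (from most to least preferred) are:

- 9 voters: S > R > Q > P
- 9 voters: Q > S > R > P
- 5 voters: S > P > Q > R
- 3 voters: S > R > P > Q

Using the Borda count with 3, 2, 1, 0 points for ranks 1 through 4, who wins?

R: 9·2 + 9·1 + 5·0 + 3·2 = 33
P: 9·0 + 9·0 + 5·2 + 3·1 = 13
Q: 9·1 + 9·3 + 5·1 + 3·0 = 41
S: 9·3 + 9·2 + 5·3 + 3·3 = 69
S has the highest Borda score (69).

S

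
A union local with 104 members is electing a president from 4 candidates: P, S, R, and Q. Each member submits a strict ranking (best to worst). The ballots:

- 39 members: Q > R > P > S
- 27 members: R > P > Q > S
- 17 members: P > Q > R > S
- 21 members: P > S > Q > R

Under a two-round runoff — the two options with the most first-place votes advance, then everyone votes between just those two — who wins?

Round 1 first-place votes: P 38, S 0, R 27, Q 39.
Q and P advance.
Runoff: Q is preferred to P by 39 voters; P by 65.
P wins the runoff.

P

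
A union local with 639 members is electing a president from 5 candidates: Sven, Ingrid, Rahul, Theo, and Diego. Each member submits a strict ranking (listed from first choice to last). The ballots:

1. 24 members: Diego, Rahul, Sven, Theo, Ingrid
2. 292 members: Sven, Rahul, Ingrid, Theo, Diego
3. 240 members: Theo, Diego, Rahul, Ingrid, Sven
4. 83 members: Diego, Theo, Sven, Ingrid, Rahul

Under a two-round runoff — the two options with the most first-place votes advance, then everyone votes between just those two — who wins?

Round 1 first-place votes: Sven 292, Ingrid 0, Rahul 0, Theo 240, Diego 107.
Sven and Theo advance.
Runoff: Sven is preferred to Theo by 316 voters; Theo by 323.
Theo wins the runoff.

Theo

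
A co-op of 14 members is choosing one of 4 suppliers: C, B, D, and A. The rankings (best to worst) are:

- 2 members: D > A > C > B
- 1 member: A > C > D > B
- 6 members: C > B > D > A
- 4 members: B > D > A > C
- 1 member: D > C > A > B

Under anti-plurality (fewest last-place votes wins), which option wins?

D

Last-place votes: C 4, B 4, D 0, A 6.
D is ranked last by the fewest voters, so D wins.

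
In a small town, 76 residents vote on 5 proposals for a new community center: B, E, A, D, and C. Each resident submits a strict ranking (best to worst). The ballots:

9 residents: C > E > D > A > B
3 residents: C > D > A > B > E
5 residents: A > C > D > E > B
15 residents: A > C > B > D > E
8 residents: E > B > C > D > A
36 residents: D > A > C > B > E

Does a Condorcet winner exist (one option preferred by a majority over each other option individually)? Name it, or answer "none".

Checking pairwise contests:
A beats B 68–8.
B beats E 54–22.
D beats A 56–20.
C beats D 40–36.
A beats C 56–20.
Every option loses at least one head-to-head, so there is no Condorcet winner.

none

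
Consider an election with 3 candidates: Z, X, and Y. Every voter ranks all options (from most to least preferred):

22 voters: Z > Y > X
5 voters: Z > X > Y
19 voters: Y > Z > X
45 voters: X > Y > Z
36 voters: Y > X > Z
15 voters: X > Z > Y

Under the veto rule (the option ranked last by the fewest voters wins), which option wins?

Last-place votes: Z 81, X 41, Y 20.
Y is ranked last by the fewest voters, so Y wins.

Y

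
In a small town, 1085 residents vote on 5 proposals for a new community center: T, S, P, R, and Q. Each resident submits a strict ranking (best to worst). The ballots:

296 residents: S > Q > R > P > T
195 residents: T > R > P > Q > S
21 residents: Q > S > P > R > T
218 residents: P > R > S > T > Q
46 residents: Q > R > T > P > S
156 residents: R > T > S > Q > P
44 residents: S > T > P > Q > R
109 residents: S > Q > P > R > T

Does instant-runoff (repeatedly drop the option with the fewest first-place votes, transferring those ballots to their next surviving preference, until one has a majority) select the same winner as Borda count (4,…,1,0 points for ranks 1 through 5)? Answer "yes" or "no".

Instant-runoff — R1 T 195, S 449, P 218, R 156, Q 67 (Q out); R2 T 195, S 470, P 218, R 202 (T out); R3 S 470, P 218, R 397 (P out); R4 S 470, R 615 (R winner). Winner: R.
Borda — scores: T 1690, S 2607, P 1952, R 2723, Q 1878. Winner: R.
The two methods agree.

yes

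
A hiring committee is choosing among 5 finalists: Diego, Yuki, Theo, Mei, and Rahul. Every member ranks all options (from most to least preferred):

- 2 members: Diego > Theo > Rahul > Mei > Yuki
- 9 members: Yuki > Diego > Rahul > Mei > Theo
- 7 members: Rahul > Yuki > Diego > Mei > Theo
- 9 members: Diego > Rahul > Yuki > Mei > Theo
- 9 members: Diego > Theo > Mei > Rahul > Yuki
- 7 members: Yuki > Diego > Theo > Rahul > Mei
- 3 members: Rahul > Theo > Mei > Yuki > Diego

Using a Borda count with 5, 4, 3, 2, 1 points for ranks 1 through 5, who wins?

Diego

Diego: 2·5 + 9·4 + 7·3 + 9·5 + 9·5 + 7·4 + 3·1 = 188
Yuki: 2·1 + 9·5 + 7·4 + 9·3 + 9·1 + 7·5 + 3·2 = 152
Theo: 2·4 + 9·1 + 7·1 + 9·1 + 9·4 + 7·3 + 3·4 = 102
Mei: 2·2 + 9·2 + 7·2 + 9·2 + 9·3 + 7·1 + 3·3 = 97
Rahul: 2·3 + 9·3 + 7·5 + 9·4 + 9·2 + 7·2 + 3·5 = 151
Diego has the highest Borda score (188).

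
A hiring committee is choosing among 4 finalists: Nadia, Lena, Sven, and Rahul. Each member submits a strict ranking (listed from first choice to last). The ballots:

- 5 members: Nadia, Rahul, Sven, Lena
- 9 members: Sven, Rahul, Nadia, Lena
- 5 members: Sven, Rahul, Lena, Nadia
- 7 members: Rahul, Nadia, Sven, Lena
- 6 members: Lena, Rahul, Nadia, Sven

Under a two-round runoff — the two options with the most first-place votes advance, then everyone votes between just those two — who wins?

Rahul

Round 1 first-place votes: Nadia 5, Lena 6, Sven 14, Rahul 7.
Sven and Rahul advance.
Runoff: Sven is preferred to Rahul by 14 voters; Rahul by 18.
Rahul wins the runoff.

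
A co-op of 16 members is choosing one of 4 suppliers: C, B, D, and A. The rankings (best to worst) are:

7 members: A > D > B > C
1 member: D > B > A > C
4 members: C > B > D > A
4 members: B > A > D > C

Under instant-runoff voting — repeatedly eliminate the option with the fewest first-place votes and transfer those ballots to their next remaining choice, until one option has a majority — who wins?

Round 1: C 4, B 4, D 1, A 7. Eliminate D.
Round 2: C 4, B 5, A 7. Eliminate C.
Round 3: B 9, A 7. B has a majority.

B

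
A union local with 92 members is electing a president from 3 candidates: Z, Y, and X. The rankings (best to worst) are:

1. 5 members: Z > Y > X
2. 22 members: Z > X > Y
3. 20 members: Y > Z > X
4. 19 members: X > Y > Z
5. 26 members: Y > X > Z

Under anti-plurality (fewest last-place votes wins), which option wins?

Last-place votes: Z 45, Y 22, X 25.
Y is ranked last by the fewest voters, so Y wins.

Y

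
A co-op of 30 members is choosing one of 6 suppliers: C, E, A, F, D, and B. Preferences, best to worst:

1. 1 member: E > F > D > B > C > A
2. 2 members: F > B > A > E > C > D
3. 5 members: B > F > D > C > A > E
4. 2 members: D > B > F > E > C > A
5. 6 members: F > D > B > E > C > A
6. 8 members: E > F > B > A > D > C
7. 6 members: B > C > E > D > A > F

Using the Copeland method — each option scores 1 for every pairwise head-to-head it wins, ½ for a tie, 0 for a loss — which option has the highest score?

C: beats A; loses to E, F, D, and B → score 1.
E: beats C, A, and D; ties F; loses to B → score 3.5.
A: loses to C, E, F, D, and B → score 0.
F: beats C, A, D, and B; ties E → score 4.5.
D: beats C and A; loses to E, F, and B → score 2.
B: beats C, E, A, and D; loses to F → score 4.
F has the best pairwise record.

F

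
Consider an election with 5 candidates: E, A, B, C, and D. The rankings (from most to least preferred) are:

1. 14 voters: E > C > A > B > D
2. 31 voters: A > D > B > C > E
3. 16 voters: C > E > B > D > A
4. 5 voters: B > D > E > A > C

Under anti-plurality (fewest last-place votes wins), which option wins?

B

Last-place votes: E 31, A 16, B 0, C 5, D 14.
B is ranked last by the fewest voters, so B wins.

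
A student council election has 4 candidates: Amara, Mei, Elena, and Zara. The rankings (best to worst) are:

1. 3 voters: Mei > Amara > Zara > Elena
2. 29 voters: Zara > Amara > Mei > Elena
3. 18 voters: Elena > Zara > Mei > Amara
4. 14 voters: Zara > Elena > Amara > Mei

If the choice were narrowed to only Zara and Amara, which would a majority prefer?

Voters preferring Zara to Amara: 61; preferring Amara to Zara: 3.
Zara wins the head-to-head.

Zara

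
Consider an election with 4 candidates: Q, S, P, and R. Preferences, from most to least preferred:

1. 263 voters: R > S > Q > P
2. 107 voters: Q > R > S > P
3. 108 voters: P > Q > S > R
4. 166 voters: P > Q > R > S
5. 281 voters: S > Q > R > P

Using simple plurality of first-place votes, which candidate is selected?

First-place votes: Q 107, S 281, P 274, R 263.
S has the most first-place votes.

S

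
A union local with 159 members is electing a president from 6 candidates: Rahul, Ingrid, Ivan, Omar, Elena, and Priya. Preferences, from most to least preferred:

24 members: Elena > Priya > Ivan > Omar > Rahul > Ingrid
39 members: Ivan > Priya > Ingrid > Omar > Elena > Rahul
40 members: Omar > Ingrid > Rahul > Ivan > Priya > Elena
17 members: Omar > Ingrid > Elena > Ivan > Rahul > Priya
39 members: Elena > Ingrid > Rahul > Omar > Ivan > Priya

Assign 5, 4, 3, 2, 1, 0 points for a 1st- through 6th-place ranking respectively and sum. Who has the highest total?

Ingrid

Rahul: 24·1 + 39·0 + 40·3 + 17·1 + 39·3 = 278
Ingrid: 24·0 + 39·3 + 40·4 + 17·4 + 39·4 = 501
Ivan: 24·3 + 39·5 + 40·2 + 17·2 + 39·1 = 420
Omar: 24·2 + 39·2 + 40·5 + 17·5 + 39·2 = 489
Elena: 24·5 + 39·1 + 40·0 + 17·3 + 39·5 = 405
Priya: 24·4 + 39·4 + 40·1 + 17·0 + 39·0 = 292
Ingrid has the highest Borda score (501).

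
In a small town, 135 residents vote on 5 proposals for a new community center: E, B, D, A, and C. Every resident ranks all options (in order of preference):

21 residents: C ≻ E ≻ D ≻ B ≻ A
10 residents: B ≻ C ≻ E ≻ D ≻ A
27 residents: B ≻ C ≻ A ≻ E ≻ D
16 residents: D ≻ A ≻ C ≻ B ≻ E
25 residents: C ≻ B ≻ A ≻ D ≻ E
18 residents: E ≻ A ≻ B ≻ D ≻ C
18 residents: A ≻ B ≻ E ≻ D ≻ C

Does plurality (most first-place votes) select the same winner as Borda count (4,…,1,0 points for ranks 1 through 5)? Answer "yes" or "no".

Plurality — first-place votes: E 18, B 37, D 16, A 18, C 46. Winner: C.
Borda — scores: E 218, B 350, D 177, A 278, C 327. Winner: B.
The two methods disagree.

no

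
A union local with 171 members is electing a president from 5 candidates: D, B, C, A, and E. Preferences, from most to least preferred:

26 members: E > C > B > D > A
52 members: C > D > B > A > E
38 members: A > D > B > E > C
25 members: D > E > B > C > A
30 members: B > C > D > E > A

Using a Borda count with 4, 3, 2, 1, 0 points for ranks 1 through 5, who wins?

D

D: 26·1 + 52·3 + 38·3 + 25·4 + 30·2 = 456
B: 26·2 + 52·2 + 38·2 + 25·2 + 30·4 = 402
C: 26·3 + 52·4 + 38·0 + 25·1 + 30·3 = 401
A: 26·0 + 52·1 + 38·4 + 25·0 + 30·0 = 204
E: 26·4 + 52·0 + 38·1 + 25·3 + 30·1 = 247
D has the highest Borda score (456).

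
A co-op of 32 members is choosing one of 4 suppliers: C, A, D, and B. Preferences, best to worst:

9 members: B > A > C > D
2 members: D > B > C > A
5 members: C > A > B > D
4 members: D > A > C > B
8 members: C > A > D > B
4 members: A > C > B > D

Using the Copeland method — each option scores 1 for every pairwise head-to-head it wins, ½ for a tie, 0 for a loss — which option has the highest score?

C: beats D and B; loses to A → score 2.
A: beats C, D, and B → score 3.
D: loses to C, A, and B → score 0.
B: beats D; loses to C and A → score 1.
A has the best pairwise record.

A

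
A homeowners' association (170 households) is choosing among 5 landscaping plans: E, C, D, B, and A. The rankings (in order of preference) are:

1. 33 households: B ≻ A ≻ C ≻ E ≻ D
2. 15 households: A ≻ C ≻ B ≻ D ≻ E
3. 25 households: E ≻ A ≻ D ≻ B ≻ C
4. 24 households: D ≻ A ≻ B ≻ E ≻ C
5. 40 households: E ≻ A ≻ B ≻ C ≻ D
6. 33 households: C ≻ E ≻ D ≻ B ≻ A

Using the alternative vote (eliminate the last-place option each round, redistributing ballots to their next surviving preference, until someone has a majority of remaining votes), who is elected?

E

Round 1: E 65, C 33, D 24, B 33, A 15. Eliminate A.
Round 2: E 65, C 48, D 24, B 33. Eliminate D.
Round 3: E 65, C 48, B 57. Eliminate C.
Round 4: E 98, B 72. E has a majority.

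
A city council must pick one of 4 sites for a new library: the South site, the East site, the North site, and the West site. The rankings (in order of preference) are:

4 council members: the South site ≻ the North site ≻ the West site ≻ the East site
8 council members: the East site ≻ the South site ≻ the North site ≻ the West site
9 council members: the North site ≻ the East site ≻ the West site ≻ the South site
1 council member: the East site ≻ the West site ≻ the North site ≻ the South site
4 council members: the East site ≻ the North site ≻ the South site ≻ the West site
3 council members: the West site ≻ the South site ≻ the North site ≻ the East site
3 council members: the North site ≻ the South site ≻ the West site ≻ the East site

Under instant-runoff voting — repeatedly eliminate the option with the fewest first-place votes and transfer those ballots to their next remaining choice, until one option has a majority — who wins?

the North site

Round 1: the South site 4, the East site 13, the North site 12, the West site 3. Eliminate the West site.
Round 2: the South site 7, the East site 13, the North site 12. Eliminate the South site.
Round 3: the East site 13, the North site 19. The North site has a majority.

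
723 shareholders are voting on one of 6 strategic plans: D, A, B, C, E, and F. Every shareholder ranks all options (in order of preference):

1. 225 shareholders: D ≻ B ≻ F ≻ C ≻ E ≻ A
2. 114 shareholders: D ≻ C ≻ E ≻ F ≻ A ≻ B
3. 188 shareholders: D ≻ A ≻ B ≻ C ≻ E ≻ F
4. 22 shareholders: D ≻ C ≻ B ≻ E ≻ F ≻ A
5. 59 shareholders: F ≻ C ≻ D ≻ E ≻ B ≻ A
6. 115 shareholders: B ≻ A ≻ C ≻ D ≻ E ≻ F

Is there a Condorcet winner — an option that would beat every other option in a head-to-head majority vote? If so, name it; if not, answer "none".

D

D vs A: 608–115 for D.
D vs B: 608–115 for D.
D vs C: 549–174 for D.
D vs E: 723–0 for D.
D vs F: 664–59 for D.
D beats every other option head-to-head.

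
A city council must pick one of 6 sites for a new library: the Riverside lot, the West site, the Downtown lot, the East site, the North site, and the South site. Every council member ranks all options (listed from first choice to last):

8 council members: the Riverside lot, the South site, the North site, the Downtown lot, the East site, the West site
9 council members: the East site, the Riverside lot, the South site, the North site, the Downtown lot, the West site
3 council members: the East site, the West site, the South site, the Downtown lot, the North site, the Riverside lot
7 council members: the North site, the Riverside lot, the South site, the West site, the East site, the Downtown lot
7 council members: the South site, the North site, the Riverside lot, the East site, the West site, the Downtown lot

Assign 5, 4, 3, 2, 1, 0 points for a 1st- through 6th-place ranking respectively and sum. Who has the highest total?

the Riverside lot: 8·5 + 9·4 + 3·0 + 7·4 + 7·3 = 125
the West site: 8·0 + 9·0 + 3·4 + 7·2 + 7·1 = 33
the Downtown lot: 8·2 + 9·1 + 3·2 + 7·0 + 7·0 = 31
the East site: 8·1 + 9·5 + 3·5 + 7·1 + 7·2 = 89
the North site: 8·3 + 9·2 + 3·1 + 7·5 + 7·4 = 108
the South site: 8·4 + 9·3 + 3·3 + 7·3 + 7·5 = 124
the Riverside lot has the highest Borda score (125).

the Riverside lot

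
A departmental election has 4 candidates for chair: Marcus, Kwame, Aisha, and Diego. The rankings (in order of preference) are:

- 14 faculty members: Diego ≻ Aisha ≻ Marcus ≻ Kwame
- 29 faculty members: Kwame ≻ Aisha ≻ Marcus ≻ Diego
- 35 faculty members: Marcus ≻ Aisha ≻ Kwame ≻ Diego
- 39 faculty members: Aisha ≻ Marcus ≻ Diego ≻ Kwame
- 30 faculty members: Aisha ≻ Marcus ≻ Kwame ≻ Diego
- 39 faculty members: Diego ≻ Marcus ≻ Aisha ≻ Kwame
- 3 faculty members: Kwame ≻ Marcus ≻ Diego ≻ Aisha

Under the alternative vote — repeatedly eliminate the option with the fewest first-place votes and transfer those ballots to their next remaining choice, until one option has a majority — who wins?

Aisha

Round 1: Marcus 35, Kwame 32, Aisha 69, Diego 53. Eliminate Kwame.
Round 2: Marcus 38, Aisha 98, Diego 53. Aisha has a majority.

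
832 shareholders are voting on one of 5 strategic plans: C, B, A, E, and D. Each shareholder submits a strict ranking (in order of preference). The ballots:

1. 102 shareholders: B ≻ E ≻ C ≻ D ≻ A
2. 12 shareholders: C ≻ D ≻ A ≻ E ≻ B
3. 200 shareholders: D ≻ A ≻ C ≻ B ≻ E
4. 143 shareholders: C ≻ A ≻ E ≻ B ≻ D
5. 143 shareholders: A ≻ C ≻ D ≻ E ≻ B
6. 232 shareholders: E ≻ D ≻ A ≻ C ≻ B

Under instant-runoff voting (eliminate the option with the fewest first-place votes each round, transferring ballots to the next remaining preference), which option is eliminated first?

Round 1: C 155, B 102, A 143, E 232, D 200. Eliminate B.

B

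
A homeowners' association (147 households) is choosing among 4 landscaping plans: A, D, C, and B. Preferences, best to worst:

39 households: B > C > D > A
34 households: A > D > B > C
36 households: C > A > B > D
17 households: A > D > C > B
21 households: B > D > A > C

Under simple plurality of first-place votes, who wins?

First-place votes: A 51, D 0, C 36, B 60.
B has the most first-place votes.

B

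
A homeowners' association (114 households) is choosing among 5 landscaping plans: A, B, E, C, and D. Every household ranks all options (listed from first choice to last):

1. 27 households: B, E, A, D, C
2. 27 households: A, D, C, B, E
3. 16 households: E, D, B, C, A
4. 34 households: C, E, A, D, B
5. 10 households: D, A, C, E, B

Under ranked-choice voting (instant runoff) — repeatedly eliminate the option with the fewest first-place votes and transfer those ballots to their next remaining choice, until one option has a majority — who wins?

Round 1: A 27, B 27, E 16, C 34, D 10. Eliminate D.
Round 2: A 37, B 27, E 16, C 34. Eliminate E.
Round 3: A 37, B 43, C 34. Eliminate C.
Round 4: A 71, B 43. A has a majority.

A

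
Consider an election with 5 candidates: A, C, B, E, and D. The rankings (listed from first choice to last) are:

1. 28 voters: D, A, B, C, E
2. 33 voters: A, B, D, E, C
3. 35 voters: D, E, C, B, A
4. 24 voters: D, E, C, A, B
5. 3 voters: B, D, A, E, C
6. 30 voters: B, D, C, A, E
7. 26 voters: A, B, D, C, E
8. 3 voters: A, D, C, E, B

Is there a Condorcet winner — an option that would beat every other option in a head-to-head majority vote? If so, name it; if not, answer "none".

Checking pairwise contests:
D beats A 120–62.
A beats C 93–89.
A beats B 114–68.
A beats E 123–59.
B beats D 92–90.
Every option loses at least one head-to-head, so there is no Condorcet winner.

none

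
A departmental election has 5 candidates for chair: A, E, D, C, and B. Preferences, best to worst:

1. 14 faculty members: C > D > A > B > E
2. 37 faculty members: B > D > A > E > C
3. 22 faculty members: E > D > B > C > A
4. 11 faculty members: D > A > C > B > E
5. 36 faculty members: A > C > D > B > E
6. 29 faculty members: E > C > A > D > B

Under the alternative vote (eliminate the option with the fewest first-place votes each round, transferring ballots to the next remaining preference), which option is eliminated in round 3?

Round 1: A 36, E 51, D 11, C 14, B 37. Eliminate D.
Round 2: A 47, E 51, C 14, B 37. Eliminate C.
Round 3: A 61, E 51, B 37. Eliminate B.

B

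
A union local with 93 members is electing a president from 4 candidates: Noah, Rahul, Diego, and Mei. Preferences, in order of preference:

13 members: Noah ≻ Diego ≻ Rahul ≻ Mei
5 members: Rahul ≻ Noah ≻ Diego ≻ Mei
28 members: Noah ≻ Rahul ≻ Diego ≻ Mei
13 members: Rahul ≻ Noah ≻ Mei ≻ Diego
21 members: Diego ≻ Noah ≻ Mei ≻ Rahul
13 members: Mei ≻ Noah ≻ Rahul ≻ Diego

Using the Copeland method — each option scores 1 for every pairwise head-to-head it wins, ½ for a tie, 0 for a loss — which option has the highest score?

Noah: beats Rahul, Diego, and Mei → score 3.
Rahul: beats Diego and Mei; loses to Noah → score 2.
Diego: beats Mei; loses to Noah and Rahul → score 1.
Mei: loses to Noah, Rahul, and Diego → score 0.
Noah has the best pairwise record.

Noah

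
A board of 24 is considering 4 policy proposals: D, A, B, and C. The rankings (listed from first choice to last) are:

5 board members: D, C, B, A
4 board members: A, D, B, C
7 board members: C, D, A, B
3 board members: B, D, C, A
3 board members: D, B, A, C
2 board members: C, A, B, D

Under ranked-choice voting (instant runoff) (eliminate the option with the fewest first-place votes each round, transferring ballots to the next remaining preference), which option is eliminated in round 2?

A

Round 1: D 8, A 4, B 3, C 9. Eliminate B.
Round 2: D 11, A 4, C 9. Eliminate A.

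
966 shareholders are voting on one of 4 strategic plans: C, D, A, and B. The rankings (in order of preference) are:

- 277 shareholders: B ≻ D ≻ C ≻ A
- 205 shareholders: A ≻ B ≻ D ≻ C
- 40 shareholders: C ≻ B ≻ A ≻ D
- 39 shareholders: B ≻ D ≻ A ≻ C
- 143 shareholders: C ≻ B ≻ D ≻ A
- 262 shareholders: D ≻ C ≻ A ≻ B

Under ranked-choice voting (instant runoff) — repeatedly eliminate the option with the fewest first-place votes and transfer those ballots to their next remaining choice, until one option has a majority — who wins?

B

Round 1: C 183, D 262, A 205, B 316. Eliminate C.
Round 2: D 262, A 205, B 499. B has a majority.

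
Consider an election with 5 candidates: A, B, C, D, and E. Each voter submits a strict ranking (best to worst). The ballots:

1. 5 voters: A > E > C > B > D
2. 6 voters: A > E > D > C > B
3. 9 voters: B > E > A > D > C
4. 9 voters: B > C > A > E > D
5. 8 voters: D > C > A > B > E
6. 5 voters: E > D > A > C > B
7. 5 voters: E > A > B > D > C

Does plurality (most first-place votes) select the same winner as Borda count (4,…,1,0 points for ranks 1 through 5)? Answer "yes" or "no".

no

Plurality — first-place votes: A 11, B 18, C 0, D 8, E 10. Winner: B.
Borda — scores: A 121, B 95, C 72, D 73, E 109. Winner: A.
The two methods disagree.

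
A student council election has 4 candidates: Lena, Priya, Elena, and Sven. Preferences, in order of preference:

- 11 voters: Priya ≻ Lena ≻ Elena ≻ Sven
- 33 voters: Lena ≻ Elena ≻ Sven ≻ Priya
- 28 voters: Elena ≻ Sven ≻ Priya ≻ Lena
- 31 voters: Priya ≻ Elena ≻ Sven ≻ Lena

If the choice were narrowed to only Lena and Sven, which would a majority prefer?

Voters preferring Lena to Sven: 44; preferring Sven to Lena: 59.
Sven wins the head-to-head.

Sven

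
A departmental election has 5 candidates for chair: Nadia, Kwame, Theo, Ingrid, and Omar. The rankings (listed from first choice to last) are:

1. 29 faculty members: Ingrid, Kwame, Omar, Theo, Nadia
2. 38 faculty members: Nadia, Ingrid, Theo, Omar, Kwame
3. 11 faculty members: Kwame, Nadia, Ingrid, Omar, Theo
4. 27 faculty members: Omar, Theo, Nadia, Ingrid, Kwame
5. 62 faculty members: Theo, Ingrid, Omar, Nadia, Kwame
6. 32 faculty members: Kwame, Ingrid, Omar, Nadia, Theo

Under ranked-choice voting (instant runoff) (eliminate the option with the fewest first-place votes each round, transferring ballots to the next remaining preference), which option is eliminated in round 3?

Nadia

Round 1: Nadia 38, Kwame 43, Theo 62, Ingrid 29, Omar 27. Eliminate Omar.
Round 2: Nadia 38, Kwame 43, Theo 89, Ingrid 29. Eliminate Ingrid.
Round 3: Nadia 38, Kwame 72, Theo 89. Eliminate Nadia.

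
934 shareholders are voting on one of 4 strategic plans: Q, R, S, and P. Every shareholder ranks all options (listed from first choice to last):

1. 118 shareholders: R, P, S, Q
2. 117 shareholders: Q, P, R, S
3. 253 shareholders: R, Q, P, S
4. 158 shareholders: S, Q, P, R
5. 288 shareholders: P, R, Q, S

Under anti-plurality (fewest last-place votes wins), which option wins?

Last-place votes: Q 118, R 158, S 658, P 0.
P is ranked last by the fewest voters, so P wins.

P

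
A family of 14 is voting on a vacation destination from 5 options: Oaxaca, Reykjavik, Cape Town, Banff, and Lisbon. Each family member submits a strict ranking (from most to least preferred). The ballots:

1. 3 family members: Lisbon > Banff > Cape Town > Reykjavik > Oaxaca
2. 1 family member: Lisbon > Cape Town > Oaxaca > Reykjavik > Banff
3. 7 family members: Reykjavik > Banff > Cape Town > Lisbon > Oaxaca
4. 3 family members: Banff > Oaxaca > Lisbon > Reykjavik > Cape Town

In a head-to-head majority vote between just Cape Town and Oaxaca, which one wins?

Voters preferring Cape Town to Oaxaca: 11; preferring Oaxaca to Cape Town: 3.
Cape Town wins the head-to-head.

Cape Town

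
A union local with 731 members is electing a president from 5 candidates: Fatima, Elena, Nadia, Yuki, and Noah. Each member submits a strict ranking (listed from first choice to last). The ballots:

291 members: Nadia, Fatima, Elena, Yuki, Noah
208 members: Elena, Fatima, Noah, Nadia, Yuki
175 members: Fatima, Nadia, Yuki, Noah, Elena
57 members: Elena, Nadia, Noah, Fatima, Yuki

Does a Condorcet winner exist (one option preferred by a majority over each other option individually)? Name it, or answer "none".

Fatima

Fatima vs Elena: 466–265 for Fatima.
Fatima vs Nadia: 383–348 for Fatima.
Fatima vs Yuki: 731–0 for Fatima.
Fatima vs Noah: 674–57 for Fatima.
Fatima beats every other option head-to-head.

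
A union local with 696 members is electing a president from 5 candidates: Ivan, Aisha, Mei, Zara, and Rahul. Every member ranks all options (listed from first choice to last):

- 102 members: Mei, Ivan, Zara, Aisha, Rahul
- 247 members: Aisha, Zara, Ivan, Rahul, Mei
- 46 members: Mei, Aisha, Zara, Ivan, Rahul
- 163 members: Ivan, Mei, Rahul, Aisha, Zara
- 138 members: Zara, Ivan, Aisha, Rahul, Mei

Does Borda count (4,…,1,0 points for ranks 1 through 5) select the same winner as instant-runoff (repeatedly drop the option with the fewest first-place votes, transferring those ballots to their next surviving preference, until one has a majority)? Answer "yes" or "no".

Borda — scores: Ivan 1912, Aisha 1667, Mei 1081, Zara 1589, Rahul 711. Winner: Ivan.
Instant-runoff — R1 Ivan 163, Aisha 247, Mei 148, Zara 138, Rahul 0 (Rahul out); R2 Ivan 163, Aisha 247, Mei 148, Zara 138 (Zara out); R3 Ivan 301, Aisha 247, Mei 148 (Mei out); R4 Ivan 403, Aisha 293 (Ivan winner). Winner: Ivan.
The two methods agree.

yes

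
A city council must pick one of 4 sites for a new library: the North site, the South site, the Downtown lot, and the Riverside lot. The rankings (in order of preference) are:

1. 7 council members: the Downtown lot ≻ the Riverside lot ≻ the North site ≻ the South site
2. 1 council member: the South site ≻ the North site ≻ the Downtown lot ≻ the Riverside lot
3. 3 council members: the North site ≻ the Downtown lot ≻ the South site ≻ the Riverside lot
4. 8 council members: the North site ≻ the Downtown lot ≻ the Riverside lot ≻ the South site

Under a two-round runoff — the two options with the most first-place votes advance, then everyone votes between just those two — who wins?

the North site

Round 1 first-place votes: the North site 11, the South site 1, the Downtown lot 7, the Riverside lot 0.
the North site and the Downtown lot advance.
Runoff: the North site is preferred to the Downtown lot by 12 voters; the Downtown lot by 7.
the North site wins the runoff.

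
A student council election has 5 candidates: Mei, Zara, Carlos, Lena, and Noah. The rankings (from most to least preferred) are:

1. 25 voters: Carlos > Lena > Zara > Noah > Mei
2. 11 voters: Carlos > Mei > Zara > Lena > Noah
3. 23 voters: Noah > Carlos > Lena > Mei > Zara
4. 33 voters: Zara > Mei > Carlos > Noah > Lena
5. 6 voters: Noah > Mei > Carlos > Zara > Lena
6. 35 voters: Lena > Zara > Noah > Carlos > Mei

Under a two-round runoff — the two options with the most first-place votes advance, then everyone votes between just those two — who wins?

Carlos

Round 1 first-place votes: Mei 0, Zara 33, Carlos 36, Lena 35, Noah 29.
Carlos and Lena advance.
Runoff: Carlos is preferred to Lena by 98 voters; Lena by 35.
Carlos wins the runoff.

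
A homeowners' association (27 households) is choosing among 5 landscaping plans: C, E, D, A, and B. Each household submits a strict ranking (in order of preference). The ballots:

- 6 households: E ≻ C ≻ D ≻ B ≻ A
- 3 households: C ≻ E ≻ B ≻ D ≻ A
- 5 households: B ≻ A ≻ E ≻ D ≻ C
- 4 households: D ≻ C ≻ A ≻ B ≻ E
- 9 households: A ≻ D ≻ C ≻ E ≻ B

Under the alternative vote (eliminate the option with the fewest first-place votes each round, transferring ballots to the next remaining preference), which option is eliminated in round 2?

D

Round 1: C 3, E 6, D 4, A 9, B 5. Eliminate C.
Round 2: E 9, D 4, A 9, B 5. Eliminate D.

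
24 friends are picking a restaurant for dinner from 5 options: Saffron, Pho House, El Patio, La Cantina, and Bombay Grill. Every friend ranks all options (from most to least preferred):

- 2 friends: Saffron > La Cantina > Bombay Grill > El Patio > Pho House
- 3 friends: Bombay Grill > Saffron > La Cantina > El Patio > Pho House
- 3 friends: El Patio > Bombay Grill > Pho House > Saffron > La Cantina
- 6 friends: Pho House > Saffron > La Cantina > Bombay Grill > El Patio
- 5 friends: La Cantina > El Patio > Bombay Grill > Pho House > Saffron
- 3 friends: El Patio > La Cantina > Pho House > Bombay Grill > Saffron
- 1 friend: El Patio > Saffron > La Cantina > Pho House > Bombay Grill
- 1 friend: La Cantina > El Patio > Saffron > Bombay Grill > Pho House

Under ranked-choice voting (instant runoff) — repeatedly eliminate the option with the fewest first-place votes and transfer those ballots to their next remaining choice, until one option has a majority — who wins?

La Cantina

Round 1: Saffron 2, Pho House 6, El Patio 7, La Cantina 6, Bombay Grill 3. Eliminate Saffron.
Round 2: Pho House 6, El Patio 7, La Cantina 8, Bombay Grill 3. Eliminate Bombay Grill.
Round 3: Pho House 6, El Patio 7, La Cantina 11. Eliminate Pho House.
Round 4: El Patio 7, La Cantina 17. La Cantina has a majority.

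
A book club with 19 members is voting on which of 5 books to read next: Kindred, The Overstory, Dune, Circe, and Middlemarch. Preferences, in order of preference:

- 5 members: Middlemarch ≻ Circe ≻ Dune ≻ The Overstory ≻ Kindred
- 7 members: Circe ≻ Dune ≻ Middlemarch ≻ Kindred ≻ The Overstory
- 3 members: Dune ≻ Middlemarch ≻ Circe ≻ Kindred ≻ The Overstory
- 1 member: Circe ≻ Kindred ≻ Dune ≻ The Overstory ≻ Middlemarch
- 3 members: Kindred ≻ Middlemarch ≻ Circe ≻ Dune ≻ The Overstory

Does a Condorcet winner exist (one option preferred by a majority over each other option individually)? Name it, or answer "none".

Checking pairwise contests:
Dune beats Kindred 15–4.
Kindred beats The Overstory 14–5.
Circe beats Dune 16–3.
Middlemarch beats Circe 11–8.
Dune beats Middlemarch 11–8.
Every option loses at least one head-to-head, so there is no Condorcet winner.

none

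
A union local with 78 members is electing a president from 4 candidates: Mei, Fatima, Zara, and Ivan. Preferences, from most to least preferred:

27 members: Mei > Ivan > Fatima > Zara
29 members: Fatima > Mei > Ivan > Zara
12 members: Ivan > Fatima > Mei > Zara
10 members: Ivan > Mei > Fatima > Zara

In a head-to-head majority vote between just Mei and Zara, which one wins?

Voters preferring Mei to Zara: 78; preferring Zara to Mei: 0.
Mei wins the head-to-head.

Mei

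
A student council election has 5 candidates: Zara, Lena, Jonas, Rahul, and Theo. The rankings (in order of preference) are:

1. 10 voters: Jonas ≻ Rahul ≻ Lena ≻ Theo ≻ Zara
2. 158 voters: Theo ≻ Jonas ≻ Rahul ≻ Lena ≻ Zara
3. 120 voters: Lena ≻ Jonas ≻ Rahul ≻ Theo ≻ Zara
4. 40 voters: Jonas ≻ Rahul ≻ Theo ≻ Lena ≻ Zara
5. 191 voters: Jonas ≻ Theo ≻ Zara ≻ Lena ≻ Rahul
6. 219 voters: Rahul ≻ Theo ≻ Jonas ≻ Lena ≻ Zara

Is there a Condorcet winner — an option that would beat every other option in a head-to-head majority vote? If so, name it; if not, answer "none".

Checking pairwise contests:
Lena beats Zara 547–191.
Jonas beats Lena 618–120.
Theo beats Jonas 377–361.
Jonas beats Rahul 519–219.
Rahul beats Theo 389–349.
Every option loses at least one head-to-head, so there is no Condorcet winner.

none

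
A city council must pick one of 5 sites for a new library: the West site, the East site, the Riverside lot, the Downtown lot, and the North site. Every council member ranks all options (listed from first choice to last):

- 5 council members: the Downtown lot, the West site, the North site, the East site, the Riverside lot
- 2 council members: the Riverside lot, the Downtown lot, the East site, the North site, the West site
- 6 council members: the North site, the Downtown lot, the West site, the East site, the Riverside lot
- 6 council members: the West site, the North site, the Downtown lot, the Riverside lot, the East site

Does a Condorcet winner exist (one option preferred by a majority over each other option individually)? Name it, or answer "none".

Checking pairwise contests:
the Downtown lot beats the West site 13–6.
the West site beats the East site 17–2.
the West site beats the Riverside lot 17–2.
the North site beats the Downtown lot 12–7.
the West site beats the North site 11–8.
Every option loses at least one head-to-head, so there is no Condorcet winner.

none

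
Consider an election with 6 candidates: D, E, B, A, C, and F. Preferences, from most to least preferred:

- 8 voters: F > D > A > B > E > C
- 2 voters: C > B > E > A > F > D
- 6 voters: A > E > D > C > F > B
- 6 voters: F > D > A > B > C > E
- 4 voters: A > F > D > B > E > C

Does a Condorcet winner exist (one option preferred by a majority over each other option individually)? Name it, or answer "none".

F vs D: 20–6 for F.
F vs E: 18–8 for F.
F vs B: 24–2 for F.
F vs A: 14–12 for F.
F vs C: 18–8 for F.
F beats every other option head-to-head.

F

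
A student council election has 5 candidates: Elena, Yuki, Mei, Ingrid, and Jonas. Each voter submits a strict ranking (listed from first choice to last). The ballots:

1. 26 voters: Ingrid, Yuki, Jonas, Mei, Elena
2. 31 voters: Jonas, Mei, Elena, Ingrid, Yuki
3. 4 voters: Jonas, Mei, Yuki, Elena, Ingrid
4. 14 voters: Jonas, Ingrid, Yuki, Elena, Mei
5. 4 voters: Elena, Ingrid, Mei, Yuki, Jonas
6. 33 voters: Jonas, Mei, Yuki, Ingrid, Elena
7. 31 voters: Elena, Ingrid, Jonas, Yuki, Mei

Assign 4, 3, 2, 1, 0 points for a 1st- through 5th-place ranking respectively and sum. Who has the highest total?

Jonas

Elena: 26·0 + 31·2 + 4·1 + 14·1 + 4·4 + 33·0 + 31·4 = 220
Yuki: 26·3 + 31·0 + 4·2 + 14·2 + 4·1 + 33·2 + 31·1 = 215
Mei: 26·1 + 31·3 + 4·3 + 14·0 + 4·2 + 33·3 + 31·0 = 238
Ingrid: 26·4 + 31·1 + 4·0 + 14·3 + 4·3 + 33·1 + 31·3 = 315
Jonas: 26·2 + 31·4 + 4·4 + 14·4 + 4·0 + 33·4 + 31·2 = 442
Jonas has the highest Borda score (442).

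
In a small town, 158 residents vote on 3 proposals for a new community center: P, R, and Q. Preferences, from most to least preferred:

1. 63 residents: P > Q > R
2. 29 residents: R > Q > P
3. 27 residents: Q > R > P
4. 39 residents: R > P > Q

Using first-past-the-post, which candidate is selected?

First-place votes: P 63, R 68, Q 27.
R has the most first-place votes.

R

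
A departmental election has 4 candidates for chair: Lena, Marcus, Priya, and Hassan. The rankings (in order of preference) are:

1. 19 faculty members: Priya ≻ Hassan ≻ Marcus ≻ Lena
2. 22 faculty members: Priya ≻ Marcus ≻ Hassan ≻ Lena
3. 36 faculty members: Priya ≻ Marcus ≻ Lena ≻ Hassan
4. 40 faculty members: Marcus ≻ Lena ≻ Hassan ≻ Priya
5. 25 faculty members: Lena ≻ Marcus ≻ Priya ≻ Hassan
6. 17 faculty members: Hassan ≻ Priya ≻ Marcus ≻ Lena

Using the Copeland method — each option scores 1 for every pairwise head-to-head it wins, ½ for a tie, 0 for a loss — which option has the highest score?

Lena: beats Hassan; loses to Marcus and Priya → score 1.
Marcus: beats Lena and Hassan; loses to Priya → score 2.
Priya: beats Lena, Marcus, and Hassan → score 3.
Hassan: loses to Lena, Marcus, and Priya → score 0.
Priya has the best pairwise record.

Priya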